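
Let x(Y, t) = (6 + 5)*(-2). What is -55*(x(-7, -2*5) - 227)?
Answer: 13695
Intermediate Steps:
x(Y, t) = -22 (x(Y, t) = 11*(-2) = -22)
-55*(x(-7, -2*5) - 227) = -55*(-22 - 227) = -55*(-249) = 13695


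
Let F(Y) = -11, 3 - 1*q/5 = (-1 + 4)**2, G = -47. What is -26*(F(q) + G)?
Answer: 1508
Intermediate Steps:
q = -30 (q = 15 - 5*(-1 + 4)**2 = 15 - 5*3**2 = 15 - 5*9 = 15 - 45 = -30)
-26*(F(q) + G) = -26*(-11 - 47) = -26*(-58) = 1508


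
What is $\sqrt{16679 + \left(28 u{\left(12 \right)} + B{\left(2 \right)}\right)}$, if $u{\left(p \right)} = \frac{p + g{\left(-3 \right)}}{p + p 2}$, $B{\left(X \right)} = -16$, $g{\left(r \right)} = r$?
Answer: $\sqrt{16670} \approx 129.11$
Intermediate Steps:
$u{\left(p \right)} = \frac{-3 + p}{3 p}$ ($u{\left(p \right)} = \frac{p - 3}{p + p 2} = \frac{-3 + p}{p + 2 p} = \frac{-3 + p}{3 p}$)
$\sqrt{16679 + \left(28 u{\left(12 \right)} + B{\left(2 \right)}\right)} = \sqrt{16679 - \left(16 - 28 \frac{-3 + 12}{3 \cdot 12}\right)} = \sqrt{16679 - \left(16 - 28 \cdot \frac{1}{3} \cdot \frac{1}{12} \cdot 9\right)} = \sqrt{16679 + \left(28 \cdot \frac{1}{4} - 16\right)} = \sqrt{16679 + \left(7 - 16\right)} = \sqrt{16679 - 9} = \sqrt{16670}$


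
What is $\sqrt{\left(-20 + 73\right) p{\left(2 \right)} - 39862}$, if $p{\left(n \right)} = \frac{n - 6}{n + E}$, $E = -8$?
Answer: $\frac{2 i \sqrt{89610}}{3} \approx 199.57 i$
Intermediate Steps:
$p{\left(n \right)} = \frac{-6 + n}{-8 + n}$ ($p{\left(n \right)} = \frac{n - 6}{n - 8} = \frac{-6 + n}{-8 + n}$)
$\sqrt{\left(-20 + 73\right) p{\left(2 \right)} - 39862} = \sqrt{\left(-20 + 73\right) \frac{-6 + 2}{-8 + 2} - 39862} = \sqrt{53 \frac{1}{-6} \left(-4\right) - 39862} = \sqrt{53 \left(\left(- \frac{1}{6}\right) \left(-4\right)\right) - 39862} = \sqrt{53 \cdot \frac{2}{3} - 39862} = \sqrt{\frac{106}{3} - 39862} = \sqrt{- \frac{119480}{3}} = \frac{2 i \sqrt{89610}}{3}$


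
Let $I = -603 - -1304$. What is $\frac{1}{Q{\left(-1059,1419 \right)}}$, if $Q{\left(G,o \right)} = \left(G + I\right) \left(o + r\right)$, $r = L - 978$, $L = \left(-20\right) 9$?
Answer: $- \frac{1}{93438} \approx -1.0702 \cdot 10^{-5}$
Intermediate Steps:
$I = 701$ ($I = -603 + 1304 = 701$)
$L = -180$
$r = -1158$ ($r = -180 - 978 = -1158$)
$Q{\left(G,o \right)} = \left(-1158 + o\right) \left(701 + G\right)$ ($Q{\left(G,o \right)} = \left(G + 701\right) \left(o - 1158\right) = \left(701 + G\right) \left(-1158 + o\right) = \left(-1158 + o\right) \left(701 + G\right)$)
$\frac{1}{Q{\left(-1059,1419 \right)}} = \frac{1}{-811758 - -1226322 + 701 \cdot 1419 - 1502721} = \frac{1}{-811758 + 1226322 + 994719 - 1502721} = \frac{1}{-93438} = - \frac{1}{93438}$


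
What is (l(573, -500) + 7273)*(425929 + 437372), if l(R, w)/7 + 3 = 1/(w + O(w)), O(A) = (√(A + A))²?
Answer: 3130327411631/500 ≈ 6.2607e+9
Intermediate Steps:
O(A) = 2*A (O(A) = (√(2*A))² = (√2*√A)² = 2*A)
l(R, w) = -21 + 7/(3*w) (l(R, w) = -21 + 7/(w + 2*w) = -21 + 7/((3*w)) = -21 + 7*(1/(3*w)) = -21 + 7/(3*w))
(l(573, -500) + 7273)*(425929 + 437372) = ((-21 + (7/3)/(-500)) + 7273)*(425929 + 437372) = ((-21 + (7/3)*(-1/500)) + 7273)*863301 = ((-21 - 7/1500) + 7273)*863301 = (-31507/1500 + 7273)*863301 = (10877993/1500)*863301 = 3130327411631/500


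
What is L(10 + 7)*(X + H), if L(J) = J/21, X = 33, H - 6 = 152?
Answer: 3247/21 ≈ 154.62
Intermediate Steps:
H = 158 (H = 6 + 152 = 158)
L(J) = J/21 (L(J) = J*(1/21) = J/21)
L(10 + 7)*(X + H) = ((10 + 7)/21)*(33 + 158) = ((1/21)*17)*191 = (17/21)*191 = 3247/21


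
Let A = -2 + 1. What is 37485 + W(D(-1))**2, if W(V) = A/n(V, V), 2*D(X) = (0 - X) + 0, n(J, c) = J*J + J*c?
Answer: 37489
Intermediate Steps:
n(J, c) = J**2 + J*c
D(X) = -X/2 (D(X) = ((0 - X) + 0)/2 = (-X + 0)/2 = (-X)/2 = -X/2)
A = -1
W(V) = -1/(2*V**2) (W(V) = -1/(V*(V + V)) = -1/(V*(2*V)) = -1/(2*V**2))
37485 + W(D(-1))**2 = 37485 + (-1/(2*(-1/2*(-1))**2))**2 = 37485 + (-1/(2*2**(-2)))**2 = 37485 + (-1/2*4)**2 = 37485 + (-2)**2 = 37485 + 4 = 37489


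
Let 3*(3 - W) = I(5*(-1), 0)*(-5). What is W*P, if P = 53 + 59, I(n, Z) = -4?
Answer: -1232/3 ≈ -410.67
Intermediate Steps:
W = -11/3 (W = 3 - (-4)*(-5)/3 = 3 - ⅓*20 = 3 - 20/3 = -11/3 ≈ -3.6667)
P = 112
W*P = -11/3*112 = -1232/3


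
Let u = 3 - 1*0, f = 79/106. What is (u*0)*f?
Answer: 0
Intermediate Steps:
f = 79/106 (f = 79*(1/106) = 79/106 ≈ 0.74528)
u = 3 (u = 3 + 0 = 3)
(u*0)*f = (3*0)*(79/106) = 0*(79/106) = 0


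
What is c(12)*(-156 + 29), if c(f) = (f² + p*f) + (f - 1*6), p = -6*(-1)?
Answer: -28194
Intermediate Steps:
p = 6
c(f) = -6 + f² + 7*f (c(f) = (f² + 6*f) + (f - 1*6) = (f² + 6*f) + (f - 6) = (f² + 6*f) + (-6 + f) = -6 + f² + 7*f)
c(12)*(-156 + 29) = (-6 + 12² + 7*12)*(-156 + 29) = (-6 + 144 + 84)*(-127) = 222*(-127) = -28194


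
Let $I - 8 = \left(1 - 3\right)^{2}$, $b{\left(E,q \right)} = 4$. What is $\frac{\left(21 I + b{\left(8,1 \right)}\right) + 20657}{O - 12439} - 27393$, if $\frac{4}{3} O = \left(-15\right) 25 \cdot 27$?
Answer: $- \frac{2195112135}{80131} \approx -27394.0$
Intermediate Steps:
$I = 12$ ($I = 8 + \left(1 - 3\right)^{2} = 8 + \left(-2\right)^{2} = 8 + 4 = 12$)
$O = - \frac{30375}{4}$ ($O = \frac{3 \left(-15\right) 25 \cdot 27}{4} = \frac{3 \left(\left(-375\right) 27\right)}{4} = \frac{3}{4} \left(-10125\right) = - \frac{30375}{4} \approx -7593.8$)
$\frac{\left(21 I + b{\left(8,1 \right)}\right) + 20657}{O - 12439} - 27393 = \frac{\left(21 \cdot 12 + 4\right) + 20657}{- \frac{30375}{4} - 12439} - 27393 = \frac{\left(252 + 4\right) + 20657}{- \frac{80131}{4}} - 27393 = \left(256 + 20657\right) \left(- \frac{4}{80131}\right) - 27393 = 20913 \left(- \frac{4}{80131}\right) - 27393 = - \frac{83652}{80131} - 27393 = - \frac{2195112135}{80131}$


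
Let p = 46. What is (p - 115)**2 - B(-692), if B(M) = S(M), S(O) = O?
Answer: 5453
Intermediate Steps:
B(M) = M
(p - 115)**2 - B(-692) = (46 - 115)**2 - 1*(-692) = (-69)**2 + 692 = 4761 + 692 = 5453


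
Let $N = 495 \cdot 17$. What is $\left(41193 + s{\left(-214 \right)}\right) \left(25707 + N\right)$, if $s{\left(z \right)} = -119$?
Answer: $1401527028$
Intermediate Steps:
$N = 8415$
$\left(41193 + s{\left(-214 \right)}\right) \left(25707 + N\right) = \left(41193 - 119\right) \left(25707 + 8415\right) = 41074 \cdot 34122 = 1401527028$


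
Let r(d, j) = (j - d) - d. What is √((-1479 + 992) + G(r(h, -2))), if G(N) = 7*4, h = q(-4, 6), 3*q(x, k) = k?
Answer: 3*I*√51 ≈ 21.424*I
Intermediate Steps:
q(x, k) = k/3
h = 2 (h = (⅓)*6 = 2)
r(d, j) = j - 2*d
G(N) = 28
√((-1479 + 992) + G(r(h, -2))) = √((-1479 + 992) + 28) = √(-487 + 28) = √(-459) = 3*I*√51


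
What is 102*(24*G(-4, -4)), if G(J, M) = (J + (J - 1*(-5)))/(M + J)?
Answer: 918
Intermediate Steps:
G(J, M) = (5 + 2*J)/(J + M) (G(J, M) = (J + (J + 5))/(J + M) = (J + (5 + J))/(J + M) = (5 + 2*J)/(J + M))
102*(24*G(-4, -4)) = 102*(24*((5 + 2*(-4))/(-4 - 4))) = 102*(24*((5 - 8)/(-8))) = 102*(24*(-⅛*(-3))) = 102*(24*(3/8)) = 102*9 = 918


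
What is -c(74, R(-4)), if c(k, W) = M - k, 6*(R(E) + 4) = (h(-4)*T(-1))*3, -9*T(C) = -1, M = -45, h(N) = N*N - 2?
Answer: 119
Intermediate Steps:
h(N) = -2 + N² (h(N) = N² - 2 = -2 + N²)
T(C) = ⅑ (T(C) = -⅑*(-1) = ⅑)
R(E) = -29/9 (R(E) = -4 + (((-2 + (-4)²)*(⅑))*3)/6 = -4 + (((-2 + 16)*(⅑))*3)/6 = -4 + ((14*(⅑))*3)/6 = -4 + ((14/9)*3)/6 = -4 + (⅙)*(14/3) = -4 + 7/9 = -29/9)
c(k, W) = -45 - k
-c(74, R(-4)) = -(-45 - 1*74) = -(-45 - 74) = -1*(-119) = 119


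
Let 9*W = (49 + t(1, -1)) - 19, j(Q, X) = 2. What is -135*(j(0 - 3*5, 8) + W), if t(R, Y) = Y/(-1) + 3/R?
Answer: -780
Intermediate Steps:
t(R, Y) = -Y + 3/R (t(R, Y) = Y*(-1) + 3/R = -Y + 3/R)
W = 34/9 (W = ((49 + (-1*(-1) + 3/1)) - 19)/9 = ((49 + (1 + 3*1)) - 19)/9 = ((49 + (1 + 3)) - 19)/9 = ((49 + 4) - 19)/9 = (53 - 19)/9 = (1/9)*34 = 34/9 ≈ 3.7778)
-135*(j(0 - 3*5, 8) + W) = -135*(2 + 34/9) = -135*52/9 = -780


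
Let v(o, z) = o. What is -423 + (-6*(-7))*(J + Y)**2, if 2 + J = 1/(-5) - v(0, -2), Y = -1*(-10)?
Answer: 53307/25 ≈ 2132.3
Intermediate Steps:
Y = 10
J = -11/5 (J = -2 + (1/(-5) - 1*0) = -2 + (1*(-1/5) + 0) = -2 + (-1/5 + 0) = -2 - 1/5 = -11/5 ≈ -2.2000)
-423 + (-6*(-7))*(J + Y)**2 = -423 + (-6*(-7))*(-11/5 + 10)**2 = -423 + 42*(39/5)**2 = -423 + 42*(1521/25) = -423 + 63882/25 = 53307/25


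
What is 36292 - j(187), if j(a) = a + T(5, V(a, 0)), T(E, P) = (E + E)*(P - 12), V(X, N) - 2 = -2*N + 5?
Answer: 36155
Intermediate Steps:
V(X, N) = 7 - 2*N (V(X, N) = 2 + (-2*N + 5) = 2 + (5 - 2*N) = 7 - 2*N)
T(E, P) = 2*E*(-12 + P) (T(E, P) = (2*E)*(-12 + P) = 2*E*(-12 + P))
j(a) = -50 + a (j(a) = a + 2*5*(-12 + (7 - 2*0)) = a + 2*5*(-12 + (7 + 0)) = a + 2*5*(-12 + 7) = a + 2*5*(-5) = a - 50 = -50 + a)
36292 - j(187) = 36292 - (-50 + 187) = 36292 - 1*137 = 36292 - 137 = 36155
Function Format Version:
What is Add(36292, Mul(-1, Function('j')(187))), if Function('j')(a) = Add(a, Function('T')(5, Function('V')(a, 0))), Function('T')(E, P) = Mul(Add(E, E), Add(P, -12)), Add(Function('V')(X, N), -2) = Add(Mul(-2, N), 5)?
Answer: 36155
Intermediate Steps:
Function('V')(X, N) = Add(7, Mul(-2, N)) (Function('V')(X, N) = Add(2, Add(Mul(-2, N), 5)) = Add(2, Add(5, Mul(-2, N))) = Add(7, Mul(-2, N)))
Function('T')(E, P) = Mul(2, E, Add(-12, P)) (Function('T')(E, P) = Mul(Mul(2, E), Add(-12, P)) = Mul(2, E, Add(-12, P)))
Function('j')(a) = Add(-50, a) (Function('j')(a) = Add(a, Mul(2, 5, Add(-12, Add(7, Mul(-2, 0))))) = Add(a, Mul(2, 5, Add(-12, Add(7, 0)))) = Add(a, Mul(2, 5, Add(-12, 7))) = Add(a, Mul(2, 5, -5)) = Add(a, -50) = Add(-50, a))
Add(36292, Mul(-1, Function('j')(187))) = Add(36292, Mul(-1, Add(-50, 187))) = Add(36292, Mul(-1, 137)) = Add(36292, -137) = 36155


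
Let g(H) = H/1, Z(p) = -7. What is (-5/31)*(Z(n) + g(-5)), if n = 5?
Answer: 60/31 ≈ 1.9355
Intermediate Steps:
g(H) = H (g(H) = H*1 = H)
(-5/31)*(Z(n) + g(-5)) = (-5/31)*(-7 - 5) = -5*1/31*(-12) = -5/31*(-12) = 60/31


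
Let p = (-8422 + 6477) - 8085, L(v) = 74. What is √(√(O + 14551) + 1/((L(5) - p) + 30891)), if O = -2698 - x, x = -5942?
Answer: √(4555 + 186732225*√17795)/13665 ≈ 11.550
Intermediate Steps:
p = -10030 (p = -1945 - 8085 = -10030)
O = 3244 (O = -2698 - 1*(-5942) = -2698 + 5942 = 3244)
√(√(O + 14551) + 1/((L(5) - p) + 30891)) = √(√(3244 + 14551) + 1/((74 - 1*(-10030)) + 30891)) = √(√17795 + 1/((74 + 10030) + 30891)) = √(√17795 + 1/(10104 + 30891)) = √(√17795 + 1/40995) = √(1/40995 + √17795)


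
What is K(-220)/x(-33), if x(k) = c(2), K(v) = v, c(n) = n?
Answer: -110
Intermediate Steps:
x(k) = 2
K(-220)/x(-33) = -220/2 = -220*½ = -110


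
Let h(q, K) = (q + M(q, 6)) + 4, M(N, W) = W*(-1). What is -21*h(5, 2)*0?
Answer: 0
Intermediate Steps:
M(N, W) = -W
h(q, K) = -2 + q (h(q, K) = (q - 1*6) + 4 = (q - 6) + 4 = (-6 + q) + 4 = -2 + q)
-21*h(5, 2)*0 = -21*(-2 + 5)*0 = -21*3*0 = -63*0 = 0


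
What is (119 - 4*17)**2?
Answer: 2601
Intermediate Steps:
(119 - 4*17)**2 = (119 - 68)**2 = 51**2 = 2601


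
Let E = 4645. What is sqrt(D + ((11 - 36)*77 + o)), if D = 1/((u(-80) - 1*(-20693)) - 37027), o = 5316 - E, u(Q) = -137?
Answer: I*sqrt(340202493085)/16471 ≈ 35.412*I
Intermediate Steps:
o = 671 (o = 5316 - 1*4645 = 5316 - 4645 = 671)
D = -1/16471 (D = 1/((-137 - 1*(-20693)) - 37027) = 1/((-137 + 20693) - 37027) = 1/(20556 - 37027) = 1/(-16471) = -1/16471 ≈ -6.0713e-5)
sqrt(D + ((11 - 36)*77 + o)) = sqrt(-1/16471 + ((11 - 36)*77 + 671)) = sqrt(-1/16471 + (-25*77 + 671)) = sqrt(-1/16471 + (-1925 + 671)) = sqrt(-1/16471 - 1254) = sqrt(-20654635/16471) = I*sqrt(340202493085)/16471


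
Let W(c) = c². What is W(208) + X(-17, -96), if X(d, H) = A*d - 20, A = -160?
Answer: 45964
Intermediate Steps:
X(d, H) = -20 - 160*d (X(d, H) = -160*d - 20 = -20 - 160*d)
W(208) + X(-17, -96) = 208² + (-20 - 160*(-17)) = 43264 + (-20 + 2720) = 43264 + 2700 = 45964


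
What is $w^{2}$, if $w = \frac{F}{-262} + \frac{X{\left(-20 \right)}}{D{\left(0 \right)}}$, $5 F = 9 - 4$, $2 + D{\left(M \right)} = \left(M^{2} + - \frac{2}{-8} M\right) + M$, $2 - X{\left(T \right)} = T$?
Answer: $\frac{8311689}{68644} \approx 121.08$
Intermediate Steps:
$X{\left(T \right)} = 2 - T$
$D{\left(M \right)} = -2 + M^{2} + \frac{5 M}{4}$ ($D{\left(M \right)} = -2 + \left(\left(M^{2} + - \frac{2}{-8} M\right) + M\right) = -2 + \left(\left(M^{2} + \left(-2\right) \left(- \frac{1}{8}\right) M\right) + M\right) = -2 + \left(\left(M^{2} + \frac{M}{4}\right) + M\right) = -2 + \left(M^{2} + \frac{5 M}{4}\right) = -2 + M^{2} + \frac{5 M}{4}$)
$F = 1$ ($F = \frac{9 - 4}{5} = \frac{1}{5} \cdot 5 = 1$)
$w = - \frac{2883}{262}$ ($w = 1 \frac{1}{-262} + \frac{2 - -20}{-2 + 0^{2} + \frac{5}{4} \cdot 0} = 1 \left(- \frac{1}{262}\right) + \frac{2 + 20}{-2 + 0 + 0} = - \frac{1}{262} + \frac{22}{-2} = - \frac{1}{262} + 22 \left(- \frac{1}{2}\right) = - \frac{1}{262} - 11 = - \frac{2883}{262} \approx -11.004$)
$w^{2} = \left(- \frac{2883}{262}\right)^{2} = \frac{8311689}{68644}$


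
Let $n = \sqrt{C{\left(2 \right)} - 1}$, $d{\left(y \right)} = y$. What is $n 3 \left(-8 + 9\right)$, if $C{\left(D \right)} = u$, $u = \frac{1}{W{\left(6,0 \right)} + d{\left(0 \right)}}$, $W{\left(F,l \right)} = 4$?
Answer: $\frac{3 i \sqrt{3}}{2} \approx 2.5981 i$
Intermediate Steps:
$u = \frac{1}{4}$ ($u = \frac{1}{4 + 0} = \frac{1}{4} \approx 0.25$)
$C{\left(D \right)} = \frac{1}{4}$
$n = \frac{i \sqrt{3}}{2}$ ($n = \sqrt{\frac{1}{4} - 1} = \sqrt{- \frac{3}{4}} = \frac{i \sqrt{3}}{2} \approx 0.86602 i$)
$n 3 \left(-8 + 9\right) = \frac{i \sqrt{3}}{2} \cdot 3 \left(-8 + 9\right) = \frac{i \sqrt{3}}{2} \cdot 3 \cdot 1 = \frac{i \sqrt{3}}{2} \cdot 3 = \frac{3 i \sqrt{3}}{2}$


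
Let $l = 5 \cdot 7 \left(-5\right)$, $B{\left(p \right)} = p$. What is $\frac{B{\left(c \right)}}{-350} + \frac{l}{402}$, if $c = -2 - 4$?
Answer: $- \frac{29419}{70350} \approx -0.41818$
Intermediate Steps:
$c = -6$ ($c = -2 - 4 = -6$)
$l = -175$ ($l = 35 \left(-5\right) = -175$)
$\frac{B{\left(c \right)}}{-350} + \frac{l}{402} = - \frac{6}{-350} - \frac{175}{402} = \left(-6\right) \left(- \frac{1}{350}\right) - \frac{175}{402} = \frac{3}{175} - \frac{175}{402} = - \frac{29419}{70350}$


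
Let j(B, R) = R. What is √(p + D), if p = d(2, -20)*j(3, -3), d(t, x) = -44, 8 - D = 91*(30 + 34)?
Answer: 14*I*√29 ≈ 75.392*I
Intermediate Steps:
D = -5816 (D = 8 - 91*(30 + 34) = 8 - 91*64 = 8 - 1*5824 = 8 - 5824 = -5816)
p = 132 (p = -44*(-3) = 132)
√(p + D) = √(132 - 5816) = √(-5684) = 14*I*√29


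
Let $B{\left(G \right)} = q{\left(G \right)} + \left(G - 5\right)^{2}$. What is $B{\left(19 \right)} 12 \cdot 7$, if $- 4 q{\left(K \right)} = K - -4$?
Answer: $15981$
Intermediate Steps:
$q{\left(K \right)} = -1 - \frac{K}{4}$ ($q{\left(K \right)} = - \frac{K - -4}{4} = - \frac{K + 4}{4} = - \frac{4 + K}{4} = -1 - \frac{K}{4}$)
$B{\left(G \right)} = -1 + \left(-5 + G\right)^{2} - \frac{G}{4}$ ($B{\left(G \right)} = \left(-1 - \frac{G}{4}\right) + \left(G - 5\right)^{2} = \left(-1 - \frac{G}{4}\right) + \left(-5 + G\right)^{2} = -1 + \left(-5 + G\right)^{2} - \frac{G}{4}$)
$B{\left(19 \right)} 12 \cdot 7 = \left(24 + 19^{2} - \frac{779}{4}\right) 12 \cdot 7 = \left(24 + 361 - \frac{779}{4}\right) 84 = \frac{761}{4} \cdot 84 = 15981$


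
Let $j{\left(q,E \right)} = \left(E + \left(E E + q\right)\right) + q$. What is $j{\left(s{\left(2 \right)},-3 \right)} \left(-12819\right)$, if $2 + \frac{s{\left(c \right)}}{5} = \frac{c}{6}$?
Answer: $136736$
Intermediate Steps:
$s{\left(c \right)} = -10 + \frac{5 c}{6}$ ($s{\left(c \right)} = -10 + 5 \frac{c}{6} = -10 + \frac{5 c}{6}$)
$j{\left(q,E \right)} = E + E^{2} + 2 q$ ($j{\left(q,E \right)} = \left(E + \left(E^{2} + q\right)\right) + q = \left(E + \left(q + E^{2}\right)\right) + q = \left(E + q + E^{2}\right) + q = E + E^{2} + 2 q$)
$j{\left(s{\left(2 \right)},-3 \right)} \left(-12819\right) = \left(-3 + \left(-3\right)^{2} + 2 \left(-10 + \frac{5}{6} \cdot 2\right)\right) \left(-12819\right) = \left(-3 + 9 + 2 \left(-10 + \frac{5}{3}\right)\right) \left(-12819\right) = \left(-3 + 9 + 2 \left(- \frac{25}{3}\right)\right) \left(-12819\right) = \left(-3 + 9 - \frac{50}{3}\right) \left(-12819\right) = \left(- \frac{32}{3}\right) \left(-12819\right) = 136736$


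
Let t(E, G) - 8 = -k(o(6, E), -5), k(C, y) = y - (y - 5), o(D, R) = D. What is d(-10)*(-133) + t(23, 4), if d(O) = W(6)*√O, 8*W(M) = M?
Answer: 3 - 399*I*√10/4 ≈ 3.0 - 315.44*I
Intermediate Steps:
W(M) = M/8
k(C, y) = 5 (k(C, y) = y - (-5 + y) = y + (5 - y) = 5)
t(E, G) = 3 (t(E, G) = 8 - 1*5 = 8 - 5 = 3)
d(O) = 3*√O/4 (d(O) = ((⅛)*6)*√O = 3*√O/4)
d(-10)*(-133) + t(23, 4) = (3*√(-10)/4)*(-133) + 3 = (3*(I*√10)/4)*(-133) + 3 = (3*I*√10/4)*(-133) + 3 = -399*I*√10/4 + 3 = 3 - 399*I*√10/4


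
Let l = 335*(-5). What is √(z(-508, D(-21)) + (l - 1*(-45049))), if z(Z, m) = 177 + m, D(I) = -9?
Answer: 3*√4838 ≈ 208.67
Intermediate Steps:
l = -1675
√(z(-508, D(-21)) + (l - 1*(-45049))) = √((177 - 9) + (-1675 - 1*(-45049))) = √(168 + (-1675 + 45049)) = √(168 + 43374) = √43542 = 3*√4838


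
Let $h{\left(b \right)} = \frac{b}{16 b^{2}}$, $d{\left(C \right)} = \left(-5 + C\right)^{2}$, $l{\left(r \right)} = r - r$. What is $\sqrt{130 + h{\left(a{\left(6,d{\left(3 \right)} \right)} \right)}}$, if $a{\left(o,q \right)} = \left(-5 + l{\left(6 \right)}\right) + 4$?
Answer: $\frac{3 \sqrt{231}}{4} \approx 11.399$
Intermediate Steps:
$l{\left(r \right)} = 0$
$a{\left(o,q \right)} = -1$ ($a{\left(o,q \right)} = \left(-5 + 0\right) + 4 = -5 + 4 = -1$)
$h{\left(b \right)} = \frac{1}{16 b}$ ($h{\left(b \right)} = b \frac{1}{16 b^{2}} = \frac{1}{16 b}$)
$\sqrt{130 + h{\left(a{\left(6,d{\left(3 \right)} \right)} \right)}} = \sqrt{130 + \frac{1}{16 \left(-1\right)}} = \sqrt{130 + \frac{1}{16} \left(-1\right)} = \sqrt{130 - \frac{1}{16}} = \sqrt{\frac{2079}{16}} = \frac{3 \sqrt{231}}{4}$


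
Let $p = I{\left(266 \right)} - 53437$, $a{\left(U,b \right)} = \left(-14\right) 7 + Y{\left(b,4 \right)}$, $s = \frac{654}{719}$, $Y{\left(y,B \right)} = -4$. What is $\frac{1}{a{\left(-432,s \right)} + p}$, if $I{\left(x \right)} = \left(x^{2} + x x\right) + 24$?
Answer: $\frac{1}{87997} \approx 1.1364 \cdot 10^{-5}$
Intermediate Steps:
$I{\left(x \right)} = 24 + 2 x^{2}$ ($I{\left(x \right)} = \left(x^{2} + x^{2}\right) + 24 = 2 x^{2} + 24 = 24 + 2 x^{2}$)
$s = \frac{654}{719}$ ($s = 654 \cdot \frac{1}{719} = \frac{654}{719} \approx 0.9096$)
$a{\left(U,b \right)} = -102$ ($a{\left(U,b \right)} = \left(-14\right) 7 - 4 = -98 - 4 = -102$)
$p = 88099$ ($p = \left(24 + 2 \cdot 266^{2}\right) - 53437 = \left(24 + 2 \cdot 70756\right) - 53437 = \left(24 + 141512\right) - 53437 = 141536 - 53437 = 88099$)
$\frac{1}{a{\left(-432,s \right)} + p} = \frac{1}{-102 + 88099} = \frac{1}{87997}$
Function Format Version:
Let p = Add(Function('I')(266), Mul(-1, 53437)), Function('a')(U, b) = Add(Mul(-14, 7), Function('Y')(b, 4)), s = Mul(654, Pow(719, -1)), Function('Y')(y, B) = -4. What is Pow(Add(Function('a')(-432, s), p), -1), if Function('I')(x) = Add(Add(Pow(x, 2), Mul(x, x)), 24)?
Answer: Rational(1, 87997) ≈ 1.1364e-5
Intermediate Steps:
Function('I')(x) = Add(24, Mul(2, Pow(x, 2))) (Function('I')(x) = Add(Add(Pow(x, 2), Pow(x, 2)), 24) = Add(Mul(2, Pow(x, 2)), 24) = Add(24, Mul(2, Pow(x, 2))))
s = Rational(654, 719) (s = Mul(654, Rational(1, 719)) = Rational(654, 719) ≈ 0.90960)
Function('a')(U, b) = -102 (Function('a')(U, b) = Add(Mul(-14, 7), -4) = Add(-98, -4) = -102)
p = 88099 (p = Add(Add(24, Mul(2, Pow(266, 2))), Mul(-1, 53437)) = Add(Add(24, Mul(2, 70756)), -53437) = Add(Add(24, 141512), -53437) = Add(141536, -53437) = 88099)
Pow(Add(Function('a')(-432, s), p), -1) = Pow(Add(-102, 88099), -1) = Pow(87997, -1) = Rational(1, 87997)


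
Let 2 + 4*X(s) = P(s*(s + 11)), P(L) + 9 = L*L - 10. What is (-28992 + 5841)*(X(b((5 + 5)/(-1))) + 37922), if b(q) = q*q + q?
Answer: -1916434385817/4 ≈ -4.7911e+11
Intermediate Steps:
b(q) = q + q² (b(q) = q² + q = q + q²)
P(L) = -19 + L² (P(L) = -9 + (L*L - 10) = -9 + (L² - 10) = -9 + (-10 + L²) = -19 + L²)
X(s) = -21/4 + s²*(11 + s)²/4 (X(s) = -½ + (-19 + (s*(s + 11))²)/4 = -½ + (-19 + (s*(11 + s))²)/4 = -½ + (-19 + s²*(11 + s)²)/4 = -½ + (-19/4 + s²*(11 + s)²/4) = -21/4 + s²*(11 + s)²/4)
(-28992 + 5841)*(X(b((5 + 5)/(-1))) + 37922) = (-28992 + 5841)*((-21/4 + (((5 + 5)/(-1))*(1 + (5 + 5)/(-1)))²*(11 + ((5 + 5)/(-1))*(1 + (5 + 5)/(-1)))²/4) + 37922) = -23151*((-21/4 + ((10*(-1))*(1 + 10*(-1)))²*(11 + (10*(-1))*(1 + 10*(-1)))²/4) + 37922) = -23151*((-21/4 + (-10*(1 - 10))²*(11 - 10*(1 - 10))²/4) + 37922) = -23151*((-21/4 + (-10*(-9))²*(11 - 10*(-9))²/4) + 37922) = -23151*((-21/4 + (¼)*90²*(11 + 90)²) + 37922) = -23151*((-21/4 + (¼)*8100*101²) + 37922) = -23151*((-21/4 + (¼)*8100*10201) + 37922) = -23151*((-21/4 + 20657025) + 37922) = -23151*(82628079/4 + 37922) = -23151*82779767/4 = -1916434385817/4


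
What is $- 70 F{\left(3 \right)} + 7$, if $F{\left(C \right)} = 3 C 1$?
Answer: $-623$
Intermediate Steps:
$F{\left(C \right)} = 3 C$
$- 70 F{\left(3 \right)} + 7 = - 70 \cdot 3 \cdot 3 + 7 = \left(-70\right) 9 + 7 = -630 + 7 = -623$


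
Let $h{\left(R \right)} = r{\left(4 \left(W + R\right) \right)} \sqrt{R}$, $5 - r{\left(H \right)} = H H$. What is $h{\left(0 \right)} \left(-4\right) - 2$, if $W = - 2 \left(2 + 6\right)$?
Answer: $-2$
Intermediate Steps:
$W = -16$ ($W = \left(-2\right) 8 = -16$)
$r{\left(H \right)} = 5 - H^{2}$ ($r{\left(H \right)} = 5 - H H = 5 - H^{2}$)
$h{\left(R \right)} = \sqrt{R} \left(5 - \left(-64 + 4 R\right)^{2}\right)$ ($h{\left(R \right)} = \left(5 - \left(4 \left(-16 + R\right)\right)^{2}\right) \sqrt{R} = \left(5 - \left(-64 + 4 R\right)^{2}\right) \sqrt{R} = \sqrt{R} \left(5 - \left(-64 + 4 R\right)^{2}\right)$)
$h{\left(0 \right)} \left(-4\right) - 2 = \sqrt{0} \left(5 - 16 \left(-16 + 0\right)^{2}\right) \left(-4\right) - 2 = 0 \left(5 - 16 \left(-16\right)^{2}\right) \left(-4\right) + \left(-3 + 1\right) = 0 \left(5 - 4096\right) \left(-4\right) - 2 = 0 \left(-4091\right) \left(-4\right) - 2 = 0 \left(-4\right) - 2 = 0 - 2 = -2$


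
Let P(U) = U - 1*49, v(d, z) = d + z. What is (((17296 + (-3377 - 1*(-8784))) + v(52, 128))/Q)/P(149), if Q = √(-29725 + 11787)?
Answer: -22883*I*√17938/1793800 ≈ -1.7085*I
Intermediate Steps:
Q = I*√17938 (Q = √(-17938) = I*√17938 ≈ 133.93*I)
P(U) = -49 + U (P(U) = U - 49 = -49 + U)
(((17296 + (-3377 - 1*(-8784))) + v(52, 128))/Q)/P(149) = (((17296 + (-3377 - 1*(-8784))) + (52 + 128))/((I*√17938)))/(-49 + 149) = (((17296 + (-3377 + 8784)) + 180)*(-I*√17938/17938))/100 = (((17296 + 5407) + 180)*(-I*√17938/17938))*(1/100) = ((22703 + 180)*(-I*√17938/17938))*(1/100) = (22883*(-I*√17938/17938))*(1/100) = -22883*I*√17938/17938*(1/100) = -22883*I*√17938/1793800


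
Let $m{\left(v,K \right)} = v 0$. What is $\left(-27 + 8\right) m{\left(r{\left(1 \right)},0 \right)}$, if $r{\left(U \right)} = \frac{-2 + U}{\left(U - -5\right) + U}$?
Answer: $0$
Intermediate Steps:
$r{\left(U \right)} = \frac{-2 + U}{5 + 2 U}$ ($r{\left(U \right)} = \frac{-2 + U}{\left(U + 5\right) + U} = \frac{-2 + U}{\left(5 + U\right) + U} = \frac{-2 + U}{5 + 2 U}$)
$m{\left(v,K \right)} = 0$
$\left(-27 + 8\right) m{\left(r{\left(1 \right)},0 \right)} = \left(-27 + 8\right) 0 = \left(-19\right) 0 = 0$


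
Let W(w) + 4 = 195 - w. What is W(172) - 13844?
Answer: -13825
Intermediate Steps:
W(w) = 191 - w (W(w) = -4 + (195 - w) = 191 - w)
W(172) - 13844 = (191 - 1*172) - 13844 = (191 - 172) - 13844 = 19 - 13844 = -13825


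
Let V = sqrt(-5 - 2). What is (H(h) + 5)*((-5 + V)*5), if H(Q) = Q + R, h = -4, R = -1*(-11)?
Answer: -300 + 60*I*sqrt(7) ≈ -300.0 + 158.75*I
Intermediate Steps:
R = 11
V = I*sqrt(7) (V = sqrt(-7) = I*sqrt(7) ≈ 2.6458*I)
H(Q) = 11 + Q (H(Q) = Q + 11 = 11 + Q)
(H(h) + 5)*((-5 + V)*5) = ((11 - 4) + 5)*((-5 + I*sqrt(7))*5) = (7 + 5)*(-25 + 5*I*sqrt(7)) = 12*(-25 + 5*I*sqrt(7)) = -300 + 60*I*sqrt(7)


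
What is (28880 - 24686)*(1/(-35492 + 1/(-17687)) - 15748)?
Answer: -41460876821078838/627747005 ≈ -6.6047e+7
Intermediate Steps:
(28880 - 24686)*(1/(-35492 + 1/(-17687)) - 15748) = 4194*(1/(-35492 - 1/17687) - 15748) = 4194*(1/(-627747005/17687) - 15748) = 4194*(-17687/627747005 - 15748) = 4194*(-9885759852427/627747005) = -41460876821078838/627747005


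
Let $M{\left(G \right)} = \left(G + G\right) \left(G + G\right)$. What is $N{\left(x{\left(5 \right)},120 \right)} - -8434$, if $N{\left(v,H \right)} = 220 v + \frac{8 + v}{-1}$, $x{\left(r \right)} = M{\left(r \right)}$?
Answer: $30326$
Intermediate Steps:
$M{\left(G \right)} = 4 G^{2}$ ($M{\left(G \right)} = 2 G 2 G = 4 G^{2}$)
$x{\left(r \right)} = 4 r^{2}$
$N{\left(v,H \right)} = -8 + 219 v$ ($N{\left(v,H \right)} = 220 v + \left(8 + v\right) \left(-1\right) = 220 v - \left(8 + v\right) = -8 + 219 v$)
$N{\left(x{\left(5 \right)},120 \right)} - -8434 = \left(-8 + 219 \cdot 4 \cdot 5^{2}\right) - -8434 = \left(-8 + 219 \cdot 4 \cdot 25\right) + 8434 = \left(-8 + 219 \cdot 100\right) + 8434 = \left(-8 + 21900\right) + 8434 = 21892 + 8434 = 30326$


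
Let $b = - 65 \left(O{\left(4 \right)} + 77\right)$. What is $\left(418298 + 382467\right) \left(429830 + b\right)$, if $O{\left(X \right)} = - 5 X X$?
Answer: $344348969125$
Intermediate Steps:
$O{\left(X \right)} = - 5 X^{2}$
$b = 195$ ($b = - 65 \left(- 5 \cdot 4^{2} + 77\right) = - 65 \left(\left(-5\right) 16 + 77\right) = - 65 \left(-80 + 77\right) = \left(-65\right) \left(-3\right) = 195$)
$\left(418298 + 382467\right) \left(429830 + b\right) = \left(418298 + 382467\right) \left(429830 + 195\right) = 800765 \cdot 430025 = 344348969125$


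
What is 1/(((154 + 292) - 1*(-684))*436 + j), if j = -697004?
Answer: -1/204324 ≈ -4.8942e-6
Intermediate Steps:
1/(((154 + 292) - 1*(-684))*436 + j) = 1/(((154 + 292) - 1*(-684))*436 - 697004) = 1/((446 + 684)*436 - 697004) = 1/(1130*436 - 697004) = 1/(492680 - 697004) = 1/(-204324) = -1/204324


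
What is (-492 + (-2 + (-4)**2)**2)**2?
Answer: 87616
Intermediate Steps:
(-492 + (-2 + (-4)**2)**2)**2 = (-492 + (-2 + 16)**2)**2 = (-492 + 14**2)**2 = (-492 + 196)**2 = (-296)**2 = 87616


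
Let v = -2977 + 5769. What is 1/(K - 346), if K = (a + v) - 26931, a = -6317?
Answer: -1/30802 ≈ -3.2465e-5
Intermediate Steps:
v = 2792
K = -30456 (K = (-6317 + 2792) - 26931 = -3525 - 26931 = -30456)
1/(K - 346) = 1/(-30456 - 346) = 1/(-30802) = -1/30802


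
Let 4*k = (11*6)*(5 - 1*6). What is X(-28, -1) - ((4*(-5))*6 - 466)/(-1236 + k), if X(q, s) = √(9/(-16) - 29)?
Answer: -1172/2505 + I*√473/4 ≈ -0.46786 + 5.4371*I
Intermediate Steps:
k = -33/2 (k = ((11*6)*(5 - 1*6))/4 = (66*(5 - 6))/4 = (66*(-1))/4 = (¼)*(-66) = -33/2 ≈ -16.500)
X(q, s) = I*√473/4 (X(q, s) = √(9*(-1/16) - 29) = √(-9/16 - 29) = √(-473/16) = I*√473/4)
X(-28, -1) - ((4*(-5))*6 - 466)/(-1236 + k) = I*√473/4 - ((4*(-5))*6 - 466)/(-1236 - 33/2) = I*√473/4 - (-20*6 - 466)/(-2505/2) = I*√473/4 - (-120 - 466)*(-2)/2505 = I*√473/4 - (-586)*(-2)/2505 = I*√473/4 - 1*1172/2505 = I*√473/4 - 1172/2505 = -1172/2505 + I*√473/4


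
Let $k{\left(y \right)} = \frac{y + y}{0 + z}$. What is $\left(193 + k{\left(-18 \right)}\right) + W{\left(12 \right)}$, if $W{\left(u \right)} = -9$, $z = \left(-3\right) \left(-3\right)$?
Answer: $180$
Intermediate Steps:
$z = 9$
$k{\left(y \right)} = \frac{2 y}{9}$ ($k{\left(y \right)} = \frac{y + y}{0 + 9} = \frac{2 y}{9}$)
$\left(193 + k{\left(-18 \right)}\right) + W{\left(12 \right)} = \left(193 + \frac{2}{9} \left(-18\right)\right) - 9 = \left(193 - 4\right) - 9 = 189 - 9 = 180$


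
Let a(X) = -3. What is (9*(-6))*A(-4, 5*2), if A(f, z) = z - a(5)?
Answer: -702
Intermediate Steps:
A(f, z) = 3 + z (A(f, z) = z - 1*(-3) = z + 3 = 3 + z)
(9*(-6))*A(-4, 5*2) = (9*(-6))*(3 + 5*2) = -54*(3 + 10) = -54*13 = -702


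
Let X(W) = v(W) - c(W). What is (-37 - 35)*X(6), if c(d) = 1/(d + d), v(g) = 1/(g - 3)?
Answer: -18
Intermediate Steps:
v(g) = 1/(-3 + g)
c(d) = 1/(2*d)
X(W) = 1/(-3 + W) - 1/(2*W)
(-37 - 35)*X(6) = (-37 - 35)*((½)*(3 + 6)/(6*(-3 + 6))) = -36*9/(6*3) = -72*¼ = -18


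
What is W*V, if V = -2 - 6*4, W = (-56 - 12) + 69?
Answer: -26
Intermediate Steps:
W = 1 (W = -68 + 69 = 1)
V = -26 (V = -2 - 24 = -26)
W*V = 1*(-26) = -26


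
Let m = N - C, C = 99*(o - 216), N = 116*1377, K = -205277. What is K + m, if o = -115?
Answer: -12776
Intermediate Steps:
N = 159732
C = -32769 (C = 99*(-115 - 216) = 99*(-331) = -32769)
m = 192501 (m = 159732 - 1*(-32769) = 159732 + 32769 = 192501)
K + m = -205277 + 192501 = -12776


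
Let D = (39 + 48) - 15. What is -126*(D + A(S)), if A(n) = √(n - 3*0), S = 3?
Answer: -9072 - 126*√3 ≈ -9290.2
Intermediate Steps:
A(n) = √n (A(n) = √(n + 0) = √n)
D = 72 (D = 87 - 15 = 72)
-126*(D + A(S)) = -126*(72 + √3) = -9072 - 126*√3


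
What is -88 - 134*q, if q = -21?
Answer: 2726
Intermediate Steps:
-88 - 134*q = -88 - 134*(-21) = -88 + 2814 = 2726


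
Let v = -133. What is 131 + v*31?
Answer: -3992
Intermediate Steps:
131 + v*31 = 131 - 133*31 = 131 - 4123 = -3992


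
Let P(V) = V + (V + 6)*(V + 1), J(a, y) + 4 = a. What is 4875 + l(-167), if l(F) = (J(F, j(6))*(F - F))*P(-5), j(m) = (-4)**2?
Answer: 4875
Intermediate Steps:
j(m) = 16
J(a, y) = -4 + a
P(V) = V + (1 + V)*(6 + V) (P(V) = V + (6 + V)*(1 + V) = V + (1 + V)*(6 + V))
l(F) = 0 (l(F) = ((-4 + F)*(F - F))*(6 + (-5)**2 + 8*(-5)) = ((-4 + F)*0)*(6 + 25 - 40) = 0*(-9) = 0)
4875 + l(-167) = 4875 + 0 = 4875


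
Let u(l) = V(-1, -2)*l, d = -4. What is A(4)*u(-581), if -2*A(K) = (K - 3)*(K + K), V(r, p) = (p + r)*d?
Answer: 27888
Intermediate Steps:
V(r, p) = -4*p - 4*r (V(r, p) = (p + r)*(-4) = -4*p - 4*r)
A(K) = -K*(-3 + K) (A(K) = -(K - 3)*(K + K)/2 = -(-3 + K)*2*K/2 = -K*(-3 + K))
u(l) = 12*l (u(l) = (-4*(-2) - 4*(-1))*l = (8 + 4)*l = 12*l)
A(4)*u(-581) = (4*(3 - 1*4))*(12*(-581)) = (4*(3 - 4))*(-6972) = (4*(-1))*(-6972) = -4*(-6972) = 27888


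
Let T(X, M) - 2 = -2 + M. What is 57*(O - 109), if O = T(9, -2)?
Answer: -6327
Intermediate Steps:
T(X, M) = M (T(X, M) = 2 + (-2 + M) = M)
O = -2
57*(O - 109) = 57*(-2 - 109) = 57*(-111) = -6327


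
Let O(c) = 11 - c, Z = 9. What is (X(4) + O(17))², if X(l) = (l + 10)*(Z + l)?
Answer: 30976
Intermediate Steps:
X(l) = (9 + l)*(10 + l) (X(l) = (l + 10)*(9 + l) = (10 + l)*(9 + l) = (9 + l)*(10 + l))
(X(4) + O(17))² = ((90 + 4² + 19*4) + (11 - 1*17))² = ((90 + 16 + 76) + (11 - 17))² = (182 - 6)² = 176² = 30976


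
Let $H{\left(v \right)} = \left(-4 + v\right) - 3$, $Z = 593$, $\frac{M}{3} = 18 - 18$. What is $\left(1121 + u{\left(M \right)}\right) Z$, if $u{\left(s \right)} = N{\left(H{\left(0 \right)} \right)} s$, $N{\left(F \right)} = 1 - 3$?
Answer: $664753$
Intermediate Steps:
$M = 0$ ($M = 3 \left(18 - 18\right) = 3 \cdot 0 = 0$)
$H{\left(v \right)} = -7 + v$
$N{\left(F \right)} = -2$ ($N{\left(F \right)} = 1 - 3 = -2$)
$u{\left(s \right)} = - 2 s$
$\left(1121 + u{\left(M \right)}\right) Z = \left(1121 - 0\right) 593 = \left(1121 + 0\right) 593 = 1121 \cdot 593 = 664753$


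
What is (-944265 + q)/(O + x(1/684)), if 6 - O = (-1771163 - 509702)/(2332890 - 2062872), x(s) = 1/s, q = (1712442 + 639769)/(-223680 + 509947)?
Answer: -72988445838897792/53988033917095 ≈ -1351.9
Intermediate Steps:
q = 2352211/286267 ≈ 8.2168
O = 3900973/270018 (O = 6 - (-1771163 - 509702)/(2332890 - 2062872) = 6 - (-2280865)/270018 = 6 - 1*(-2280865/270018) = 6 + 2280865/270018 = 3900973/270018 ≈ 14.447)
(-944265 + q)/(O + x(1/684)) = (-944265 + 2352211/286267)/(3900973/270018 + 1/(1/684)) = -270309556544/(286267*(3900973/270018 + 1/(1/684))) = -270309556544/(286267*(3900973/270018 + 684)) = -270309556544/(286267*188593285/270018) = -270309556544/286267*270018/188593285 = -72988445838897792/53988033917095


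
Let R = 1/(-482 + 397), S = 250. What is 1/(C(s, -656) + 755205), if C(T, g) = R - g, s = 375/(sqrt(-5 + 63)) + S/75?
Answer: 85/64248184 ≈ 1.3230e-6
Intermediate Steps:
R = -1/85 (R = 1/(-85) = -1/85 ≈ -0.011765)
s = 10/3 + 375*sqrt(58)/58 (s = 375/(sqrt(-5 + 63)) + 250/75 = 375/(sqrt(58)) + 250*(1/75) = 375*(sqrt(58)/58) + 10/3 = 375*sqrt(58)/58 + 10/3 = 10/3 + 375*sqrt(58)/58 ≈ 52.573)
C(T, g) = -1/85 - g
1/(C(s, -656) + 755205) = 1/((-1/85 - 1*(-656)) + 755205) = 1/((-1/85 + 656) + 755205) = 1/(55759/85 + 755205) = 1/(64248184/85) = 85/64248184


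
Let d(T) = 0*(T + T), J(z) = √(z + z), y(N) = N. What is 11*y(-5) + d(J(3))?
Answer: -55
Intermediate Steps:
J(z) = √2*√z (J(z) = √(2*z) = √2*√z)
d(T) = 0 (d(T) = 0*(2*T) = 0)
11*y(-5) + d(J(3)) = 11*(-5) + 0 = -55 + 0 = -55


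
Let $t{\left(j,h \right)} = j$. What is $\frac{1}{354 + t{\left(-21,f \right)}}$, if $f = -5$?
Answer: $\frac{1}{333} \approx 0.003003$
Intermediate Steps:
$\frac{1}{354 + t{\left(-21,f \right)}} = \frac{1}{354 - 21} = \frac{1}{333}$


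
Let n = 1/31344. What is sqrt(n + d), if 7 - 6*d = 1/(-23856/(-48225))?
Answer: sqrt(5593488151034)/2596328 ≈ 0.91092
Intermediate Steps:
d = 39589/47712 (d = 7/6 - 1/(6*((-23856/(-48225)))) = 7/6 - 1/(6*((-23856*(-1/48225)))) = 7/6 - 1/(6*7952/16075) = 7/6 - 1/6*16075/7952 = 7/6 - 16075/47712 = 39589/47712 ≈ 0.82975)
n = 1/31344 ≈ 3.1904e-5
sqrt(n + d) = sqrt(1/31344 + 39589/47712) = sqrt(8617537/10385312) = sqrt(5593488151034)/2596328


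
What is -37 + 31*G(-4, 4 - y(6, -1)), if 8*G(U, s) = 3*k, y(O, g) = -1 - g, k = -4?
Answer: -167/2 ≈ -83.500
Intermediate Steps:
G(U, s) = -3/2 (G(U, s) = (3*(-4))/8 = (⅛)*(-12) = -3/2)
-37 + 31*G(-4, 4 - y(6, -1)) = -37 + 31*(-3/2) = -37 - 93/2 = -167/2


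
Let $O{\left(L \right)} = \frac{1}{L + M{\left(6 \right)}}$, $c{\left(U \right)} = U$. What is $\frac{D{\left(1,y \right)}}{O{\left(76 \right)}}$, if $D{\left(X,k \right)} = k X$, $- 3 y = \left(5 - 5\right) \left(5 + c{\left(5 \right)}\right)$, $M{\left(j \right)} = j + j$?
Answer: $0$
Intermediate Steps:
$M{\left(j \right)} = 2 j$
$y = 0$ ($y = - \frac{\left(5 - 5\right) \left(5 + 5\right)}{3} = - \frac{0 \cdot 10}{3} = \left(- \frac{1}{3}\right) 0 = 0$)
$D{\left(X,k \right)} = X k$
$O{\left(L \right)} = \frac{1}{12 + L}$ ($O{\left(L \right)} = \frac{1}{L + 2 \cdot 6} = \frac{1}{L + 12} = \frac{1}{12 + L}$)
$\frac{D{\left(1,y \right)}}{O{\left(76 \right)}} = \frac{1 \cdot 0}{\frac{1}{12 + 76}} = \frac{0}{\frac{1}{88}} = 0 \frac{1}{\frac{1}{88}} = 0 \cdot 88 = 0$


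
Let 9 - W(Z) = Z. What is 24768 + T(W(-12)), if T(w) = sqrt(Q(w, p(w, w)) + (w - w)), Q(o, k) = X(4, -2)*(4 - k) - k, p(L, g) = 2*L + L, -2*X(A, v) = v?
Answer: 24768 + I*sqrt(122) ≈ 24768.0 + 11.045*I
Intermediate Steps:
X(A, v) = -v/2
p(L, g) = 3*L
W(Z) = 9 - Z
Q(o, k) = 4 - 2*k (Q(o, k) = (-1/2*(-2))*(4 - k) - k = 1*(4 - k) - k = (4 - k) - k = 4 - 2*k)
T(w) = sqrt(4 - 6*w) (T(w) = sqrt((4 - 6*w) + (w - w)) = sqrt((4 - 6*w) + 0) = sqrt(4 - 6*w))
24768 + T(W(-12)) = 24768 + sqrt(4 - 6*(9 - 1*(-12))) = 24768 + sqrt(4 - 6*(9 + 12)) = 24768 + sqrt(4 - 6*21) = 24768 + sqrt(4 - 126) = 24768 + sqrt(-122) = 24768 + I*sqrt(122)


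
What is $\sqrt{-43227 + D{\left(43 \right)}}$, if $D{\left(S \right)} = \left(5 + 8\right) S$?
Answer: $2 i \sqrt{10667} \approx 206.56 i$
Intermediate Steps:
$D{\left(S \right)} = 13 S$
$\sqrt{-43227 + D{\left(43 \right)}} = \sqrt{-43227 + 13 \cdot 43} = \sqrt{-43227 + 559} = \sqrt{-42668} = 2 i \sqrt{10667}$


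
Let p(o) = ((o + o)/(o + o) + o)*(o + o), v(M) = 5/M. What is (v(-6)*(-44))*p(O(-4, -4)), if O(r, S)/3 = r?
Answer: 9680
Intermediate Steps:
O(r, S) = 3*r
p(o) = 2*o*(1 + o) (p(o) = ((2*o)/((2*o)) + o)*(2*o) = ((2*o)*(1/(2*o)) + o)*(2*o) = (1 + o)*(2*o) = 2*o*(1 + o))
(v(-6)*(-44))*p(O(-4, -4)) = ((5/(-6))*(-44))*(2*(3*(-4))*(1 + 3*(-4))) = ((5*(-⅙))*(-44))*(2*(-12)*(1 - 12)) = (-⅚*(-44))*(2*(-12)*(-11)) = (110/3)*264 = 9680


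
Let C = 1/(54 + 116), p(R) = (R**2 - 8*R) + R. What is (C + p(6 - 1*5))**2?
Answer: 1038361/28900 ≈ 35.929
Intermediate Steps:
p(R) = R**2 - 7*R
C = 1/170 ≈ 0.0058824
(C + p(6 - 1*5))**2 = (1/170 + (6 - 1*5)*(-7 + (6 - 1*5)))**2 = (1/170 + (6 - 5)*(-7 + (6 - 5)))**2 = (1/170 + 1*(-7 + 1))**2 = (1/170 + 1*(-6))**2 = (1/170 - 6)**2 = (-1019/170)**2 = 1038361/28900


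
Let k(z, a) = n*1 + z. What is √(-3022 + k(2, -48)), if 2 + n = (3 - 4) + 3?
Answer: 2*I*√755 ≈ 54.955*I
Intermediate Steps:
n = 0 (n = -2 + ((3 - 4) + 3) = -2 + (-1 + 3) = -2 + 2 = 0)
k(z, a) = z (k(z, a) = 0*1 + z = 0 + z = z)
√(-3022 + k(2, -48)) = √(-3022 + 2) = √(-3020) = 2*I*√755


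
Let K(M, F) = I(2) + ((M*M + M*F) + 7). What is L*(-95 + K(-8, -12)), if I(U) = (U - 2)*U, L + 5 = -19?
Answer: -1728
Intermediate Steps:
L = -24 (L = -5 - 19 = -24)
I(U) = U*(-2 + U) (I(U) = (-2 + U)*U = U*(-2 + U))
K(M, F) = 7 + M² + F*M (K(M, F) = 2*(-2 + 2) + ((M*M + M*F) + 7) = 2*0 + ((M² + F*M) + 7) = 0 + (7 + M² + F*M) = 7 + M² + F*M)
L*(-95 + K(-8, -12)) = -24*(-95 + (7 + (-8)² - 12*(-8))) = -24*(-95 + (7 + 64 + 96)) = -24*(-95 + 167) = -24*72 = -1728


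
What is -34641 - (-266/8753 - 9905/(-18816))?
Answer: -815047335511/23528064 ≈ -34642.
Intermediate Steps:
-34641 - (-266/8753 - 9905/(-18816)) = -34641 - (-266*1/8753 - 9905*(-1/18816)) = -34641 - (-266/8753 + 1415/2688) = -34641 - 1*11670487/23528064 = -34641 - 11670487/23528064 = -815047335511/23528064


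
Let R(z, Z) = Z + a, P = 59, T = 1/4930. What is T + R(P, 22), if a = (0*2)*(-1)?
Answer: 108461/4930 ≈ 22.000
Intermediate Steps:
T = 1/4930 ≈ 0.00020284
a = 0 (a = 0*(-1) = 0)
R(z, Z) = Z (R(z, Z) = Z + 0 = Z)
T + R(P, 22) = 1/4930 + 22 = 108461/4930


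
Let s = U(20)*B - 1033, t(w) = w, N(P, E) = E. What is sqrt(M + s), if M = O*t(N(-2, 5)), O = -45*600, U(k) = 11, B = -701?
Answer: 8*I*sqrt(2246) ≈ 379.14*I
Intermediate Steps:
O = -27000
s = -8744 (s = 11*(-701) - 1033 = -7711 - 1033 = -8744)
M = -135000 (M = -27000*5 = -135000)
sqrt(M + s) = sqrt(-135000 - 8744) = sqrt(-143744) = 8*I*sqrt(2246)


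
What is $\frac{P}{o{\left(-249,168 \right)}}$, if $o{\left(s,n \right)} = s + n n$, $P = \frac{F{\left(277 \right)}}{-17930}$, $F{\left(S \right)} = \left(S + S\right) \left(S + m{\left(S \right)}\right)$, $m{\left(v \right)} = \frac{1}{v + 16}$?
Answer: $- \frac{7493958}{24494397125} \approx -0.00030595$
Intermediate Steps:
$m{\left(v \right)} = \frac{1}{16 + v}$
$F{\left(S \right)} = 2 S \left(S + \frac{1}{16 + S}\right)$ ($F{\left(S \right)} = \left(S + S\right) \left(S + \frac{1}{16 + S}\right) = 2 S \left(S + \frac{1}{16 + S}\right)$)
$P = - \frac{22481874}{2626745}$ ($P = \frac{2 \cdot 277 \frac{1}{16 + 277} \left(1 + 277 \left(16 + 277\right)\right)}{-17930} = 2 \cdot 277 \cdot \frac{1}{293} \left(1 + 277 \cdot 293\right) \left(- \frac{1}{17930}\right) = 2 \cdot 277 \cdot \frac{1}{293} \left(1 + 81161\right) \left(- \frac{1}{17930}\right) = 2 \cdot 277 \cdot \frac{1}{293} \cdot 81162 \left(- \frac{1}{17930}\right) = \frac{44963748}{293} \left(- \frac{1}{17930}\right) = - \frac{22481874}{2626745} \approx -8.5588$)
$o{\left(s,n \right)} = s + n^{2}$
$\frac{P}{o{\left(-249,168 \right)}} = - \frac{22481874}{2626745 \left(-249 + 168^{2}\right)} = - \frac{22481874}{2626745 \left(-249 + 28224\right)} = - \frac{22481874}{2626745 \cdot 27975} = \left(- \frac{22481874}{2626745}\right) \frac{1}{27975} = - \frac{7493958}{24494397125}$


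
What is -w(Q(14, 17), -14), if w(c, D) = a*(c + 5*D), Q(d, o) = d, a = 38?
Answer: 2128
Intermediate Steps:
w(c, D) = 38*c + 190*D (w(c, D) = 38*(c + 5*D) = 38*c + 190*D)
-w(Q(14, 17), -14) = -(38*14 + 190*(-14)) = -(532 - 2660) = -1*(-2128) = 2128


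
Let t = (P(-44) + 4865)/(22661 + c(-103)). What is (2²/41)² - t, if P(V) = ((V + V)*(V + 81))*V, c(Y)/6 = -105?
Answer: -248652353/37034111 ≈ -6.7141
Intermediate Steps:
c(Y) = -630 (c(Y) = 6*(-105) = -630)
P(V) = 2*V²*(81 + V) (P(V) = ((2*V)*(81 + V))*V = (2*V*(81 + V))*V = 2*V²*(81 + V))
t = 148129/22031 (t = (2*(-44)²*(81 - 44) + 4865)/(22661 - 630) = (2*1936*37 + 4865)/22031 = (143264 + 4865)*(1/22031) = 148129*(1/22031) = 148129/22031 ≈ 6.7237)
(2²/41)² - t = (2²/41)² - 1*148129/22031 = (4*(1/41))² - 148129/22031 = (4/41)² - 148129/22031 = 16/1681 - 148129/22031 = -248652353/37034111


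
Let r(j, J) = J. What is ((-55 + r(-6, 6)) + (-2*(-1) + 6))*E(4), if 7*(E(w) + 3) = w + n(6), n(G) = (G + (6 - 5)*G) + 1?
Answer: 164/7 ≈ 23.429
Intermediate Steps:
n(G) = 1 + 2*G (n(G) = (G + 1*G) + 1 = (G + G) + 1 = 2*G + 1 = 1 + 2*G)
E(w) = -8/7 + w/7 (E(w) = -3 + (w + (1 + 2*6))/7 = -3 + (w + (1 + 12))/7 = -3 + (w + 13)/7 = -3 + (13 + w)/7 = -3 + (13/7 + w/7) = -8/7 + w/7)
((-55 + r(-6, 6)) + (-2*(-1) + 6))*E(4) = ((-55 + 6) + (-2*(-1) + 6))*(-8/7 + (⅐)*4) = (-49 + (2 + 6))*(-8/7 + 4/7) = (-49 + 8)*(-4/7) = -41*(-4/7) = 164/7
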